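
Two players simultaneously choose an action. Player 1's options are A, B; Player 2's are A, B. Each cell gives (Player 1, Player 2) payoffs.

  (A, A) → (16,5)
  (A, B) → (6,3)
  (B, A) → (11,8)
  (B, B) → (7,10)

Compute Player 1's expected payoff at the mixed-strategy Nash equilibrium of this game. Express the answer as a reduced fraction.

Player 2 mixes with probability q on A, chosen so Player 1 is indifferent: 16q + 6(1−q) = 11q + 7(1−q) gives q = 1/6.
Player 1's expected payoff (from either row, since indifferent) is 16·1/6 + 6·5/6 = 23/3.

23/3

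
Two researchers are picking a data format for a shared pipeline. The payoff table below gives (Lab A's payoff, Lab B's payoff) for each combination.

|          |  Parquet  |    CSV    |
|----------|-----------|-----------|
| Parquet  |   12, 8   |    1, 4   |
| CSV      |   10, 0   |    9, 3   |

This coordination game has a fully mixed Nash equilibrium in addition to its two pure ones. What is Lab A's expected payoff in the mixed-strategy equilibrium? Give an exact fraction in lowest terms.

49/5

Lab B mixes with probability q on Parquet, chosen so Lab A is indifferent: 12q + 1(1−q) = 10q + 9(1−q) gives q = 4/5.
Lab A's expected payoff (from either row, since indifferent) is 12·4/5 + 1·1/5 = 49/5.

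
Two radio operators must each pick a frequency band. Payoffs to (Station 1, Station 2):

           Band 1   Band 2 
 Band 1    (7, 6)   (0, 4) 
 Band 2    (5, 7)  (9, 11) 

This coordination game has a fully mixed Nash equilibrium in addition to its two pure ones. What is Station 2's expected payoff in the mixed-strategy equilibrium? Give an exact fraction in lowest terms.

19/3

Station 1 mixes with probability p on Band 1, chosen so Station 2 is indifferent: 6p + 7(1−p) = 4p + 11(1−p) gives p = 2/3.
Station 2's expected payoff is 6·2/3 + 7·1/3 = 19/3.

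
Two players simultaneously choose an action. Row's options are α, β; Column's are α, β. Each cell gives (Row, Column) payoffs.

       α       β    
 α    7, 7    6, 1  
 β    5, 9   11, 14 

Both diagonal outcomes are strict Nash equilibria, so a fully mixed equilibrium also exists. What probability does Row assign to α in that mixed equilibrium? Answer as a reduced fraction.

5/11

Row's mix p on α must make Column indifferent between α and β.
Column's payoff from α: 7p + 9(1−p). From β: 1p + 14(1−p).
Set equal: 6p = 5(1−p) → p = 5/11.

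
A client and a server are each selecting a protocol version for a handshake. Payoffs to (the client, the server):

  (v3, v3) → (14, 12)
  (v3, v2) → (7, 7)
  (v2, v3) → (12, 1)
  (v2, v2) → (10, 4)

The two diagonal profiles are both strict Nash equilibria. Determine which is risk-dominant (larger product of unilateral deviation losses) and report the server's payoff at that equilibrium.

At both v3: the client loses 14 − 12 = 2 by deviating; the server loses 12 − 7 = 5. Product = 2·5 = 10.
At both v2: the client loses 10 − 7 = 3 by deviating; the server loses 4 − 1 = 3. Product = 3·3 = 9.
10 > 9, so both v3 is risk-dominant. The server's payoff there is 12.

12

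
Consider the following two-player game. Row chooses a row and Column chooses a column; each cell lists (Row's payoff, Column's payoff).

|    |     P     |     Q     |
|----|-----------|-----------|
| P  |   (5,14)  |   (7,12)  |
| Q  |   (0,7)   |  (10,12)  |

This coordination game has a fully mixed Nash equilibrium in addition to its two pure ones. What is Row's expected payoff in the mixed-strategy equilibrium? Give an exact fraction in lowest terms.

25/4

Column mixes with probability q on P, chosen so Row is indifferent: 5q + 7(1−q) = 0q + 10(1−q) gives q = 3/8.
Row's expected payoff (from either row, since indifferent) is 5·3/8 + 7·5/8 = 25/4.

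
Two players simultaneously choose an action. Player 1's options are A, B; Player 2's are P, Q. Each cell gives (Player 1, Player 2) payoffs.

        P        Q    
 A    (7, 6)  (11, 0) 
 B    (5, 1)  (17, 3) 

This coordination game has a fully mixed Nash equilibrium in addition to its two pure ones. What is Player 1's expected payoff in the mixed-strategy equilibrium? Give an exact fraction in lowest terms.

Player 2 mixes with probability q on P, chosen so Player 1 is indifferent: 7q + 11(1−q) = 5q + 17(1−q) gives q = 3/4.
Player 1's expected payoff (from either row, since indifferent) is 7·3/4 + 11·1/4 = 8.

8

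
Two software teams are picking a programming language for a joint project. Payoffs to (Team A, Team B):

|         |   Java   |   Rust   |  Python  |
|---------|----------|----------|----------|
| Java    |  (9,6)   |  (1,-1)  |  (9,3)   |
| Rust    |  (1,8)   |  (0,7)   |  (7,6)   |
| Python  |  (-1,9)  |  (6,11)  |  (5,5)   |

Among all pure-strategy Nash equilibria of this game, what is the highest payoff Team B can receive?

11

Both Java is a pure NE (Team A: 9 ≥ 1; Team B: 6 ≥ 3). Team B gets 6.
(Python, Rust) is a pure NE (Team A: 6 ≥ 1; Team B: 11 ≥ 9). Team B gets 11.
Every other cell has a profitable deviation for at least one player. Highest of {6, 11} is 11.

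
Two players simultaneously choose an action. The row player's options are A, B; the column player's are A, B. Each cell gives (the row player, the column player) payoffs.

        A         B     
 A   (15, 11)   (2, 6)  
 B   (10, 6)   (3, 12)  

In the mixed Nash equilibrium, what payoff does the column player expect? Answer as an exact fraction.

The row player mixes with probability p on A, chosen so the column player is indifferent: 11p + 6(1−p) = 6p + 12(1−p) gives p = 6/11.
The column player's expected payoff is 11·6/11 + 6·5/11 = 96/11.

96/11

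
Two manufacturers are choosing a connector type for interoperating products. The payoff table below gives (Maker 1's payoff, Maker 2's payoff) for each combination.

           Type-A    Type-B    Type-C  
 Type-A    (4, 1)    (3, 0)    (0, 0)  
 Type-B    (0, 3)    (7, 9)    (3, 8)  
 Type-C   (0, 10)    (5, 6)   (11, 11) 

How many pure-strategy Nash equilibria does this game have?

3

Both Type-A: Maker 1 gets 4 (best alternative 0); Maker 2 gets 1 (best alternative 0). Neither deviates — NE.
Both Type-B: Maker 1 gets 7 (best alternative 5); Maker 2 gets 9 (best alternative 8). Neither deviates — NE.
Both Type-C: Maker 1 gets 11 (best alternative 3); Maker 2 gets 11 (best alternative 10). Neither deviates — NE.
(Type-A, Type-C) is not a NE: Maker 1 would switch to Type-C (11 > 0).
No other cell survives both best-response checks, so there are 3 pure NE.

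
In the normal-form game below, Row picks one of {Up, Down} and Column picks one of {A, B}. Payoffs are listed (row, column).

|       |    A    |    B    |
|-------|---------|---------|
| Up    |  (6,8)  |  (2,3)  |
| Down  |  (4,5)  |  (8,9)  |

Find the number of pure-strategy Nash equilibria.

(Up, A): Row gets 6 (best alternative 4); Column gets 8 (best alternative 3). Neither deviates — NE.
(Down, B): Row gets 8 (best alternative 2); Column gets 9 (best alternative 5). Neither deviates — NE.
(Down, A) is not a NE: Row would switch to Up (6 > 4).
No other cell survives both best-response checks, so there are 2 pure NE.

2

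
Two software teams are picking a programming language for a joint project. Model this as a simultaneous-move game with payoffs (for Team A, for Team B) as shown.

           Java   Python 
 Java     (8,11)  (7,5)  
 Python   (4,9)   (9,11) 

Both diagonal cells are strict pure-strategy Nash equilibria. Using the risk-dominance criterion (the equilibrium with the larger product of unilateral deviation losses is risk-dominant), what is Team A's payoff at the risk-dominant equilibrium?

At both Java: Team A loses 8 − 4 = 4 by deviating; Team B loses 11 − 5 = 6. Product = 4·6 = 24.
At both Python: Team A loses 9 − 7 = 2 by deviating; Team B loses 11 − 9 = 2. Product = 2·2 = 4.
24 > 4, so both Java is risk-dominant. Team A's payoff there is 8.

8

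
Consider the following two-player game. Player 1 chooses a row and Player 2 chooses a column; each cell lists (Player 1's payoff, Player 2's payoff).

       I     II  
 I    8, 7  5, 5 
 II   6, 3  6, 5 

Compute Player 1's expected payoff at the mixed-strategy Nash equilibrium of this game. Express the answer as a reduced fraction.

Player 2 mixes with probability q on I, chosen so Player 1 is indifferent: 8q + 5(1−q) = 6q + 6(1−q) gives q = 1/3.
Player 1's expected payoff (from either row, since indifferent) is 8·1/3 + 5·2/3 = 6.

6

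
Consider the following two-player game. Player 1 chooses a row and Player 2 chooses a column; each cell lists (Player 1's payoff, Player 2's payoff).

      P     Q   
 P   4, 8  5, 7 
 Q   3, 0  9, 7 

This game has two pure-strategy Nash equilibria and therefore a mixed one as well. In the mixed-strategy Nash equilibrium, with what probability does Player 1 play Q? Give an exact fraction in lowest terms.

Player 1's mix p on P must make Player 2 indifferent between P and Q.
Player 2's payoff from P: 8p + 0(1−p). From Q: 7p + 7(1−p).
Set equal: 1p = 7(1−p) → p = 7/8.
Probability on Q is 1 − 7/8 = 1/8.

1/8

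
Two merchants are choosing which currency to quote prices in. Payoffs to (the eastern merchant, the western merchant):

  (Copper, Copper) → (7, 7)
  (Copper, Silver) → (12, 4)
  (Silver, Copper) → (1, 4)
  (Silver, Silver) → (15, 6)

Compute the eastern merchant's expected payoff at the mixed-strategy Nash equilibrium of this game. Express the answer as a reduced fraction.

The western merchant mixes with probability q on Copper, chosen so the eastern merchant is indifferent: 7q + 12(1−q) = 1q + 15(1−q) gives q = 1/3.
The eastern merchant's expected payoff (from either row, since indifferent) is 7·1/3 + 12·2/3 = 31/3.

31/3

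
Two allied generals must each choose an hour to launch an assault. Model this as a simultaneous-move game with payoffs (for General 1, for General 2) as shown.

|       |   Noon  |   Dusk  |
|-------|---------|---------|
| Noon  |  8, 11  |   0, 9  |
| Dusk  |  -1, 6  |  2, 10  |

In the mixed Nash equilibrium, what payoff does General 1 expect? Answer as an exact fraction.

16/11

General 2 mixes with probability q on Noon, chosen so General 1 is indifferent: 8q + 0(1−q) = (-1)q + 2(1−q) gives q = 2/11.
General 1's expected payoff (from either row, since indifferent) is 8·2/11 + 0·9/11 = 16/11.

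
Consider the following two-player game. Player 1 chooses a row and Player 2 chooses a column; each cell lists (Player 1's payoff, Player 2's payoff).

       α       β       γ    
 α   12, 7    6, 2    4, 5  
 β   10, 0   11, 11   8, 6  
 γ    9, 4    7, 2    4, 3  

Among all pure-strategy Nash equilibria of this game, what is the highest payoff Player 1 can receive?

12

Both α is a pure NE (Player 1: 12 ≥ 10; Player 2: 7 ≥ 5). Player 1 gets 12.
Both β is a pure NE (Player 1: 11 ≥ 7; Player 2: 11 ≥ 6). Player 1 gets 11.
Every other cell has a profitable deviation for at least one player. Highest of {12, 11} is 12.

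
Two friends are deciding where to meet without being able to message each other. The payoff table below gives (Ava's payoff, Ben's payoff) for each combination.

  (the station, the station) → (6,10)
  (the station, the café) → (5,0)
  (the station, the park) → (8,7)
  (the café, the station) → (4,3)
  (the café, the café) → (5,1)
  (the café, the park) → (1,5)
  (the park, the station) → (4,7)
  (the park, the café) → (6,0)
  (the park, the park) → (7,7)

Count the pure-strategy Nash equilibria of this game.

1

Both the station: Ava gets 6 (best alternative 4); Ben gets 10 (best alternative 7). Neither deviates — NE.
Both the park is not a NE: Ava would switch to the station (8 > 7).
No other cell survives both best-response checks, so there is 1 pure NE.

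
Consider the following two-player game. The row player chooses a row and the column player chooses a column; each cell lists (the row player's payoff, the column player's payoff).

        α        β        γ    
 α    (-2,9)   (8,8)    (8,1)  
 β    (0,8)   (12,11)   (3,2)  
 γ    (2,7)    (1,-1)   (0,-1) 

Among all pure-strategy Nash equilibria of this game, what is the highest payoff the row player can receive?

Both β is a pure NE (the row player: 12 ≥ 8; the column player: 11 ≥ 8). The row player gets 12.
(γ, α) is a pure NE (the row player: 2 ≥ 0; the column player: 7 ≥ -1). The row player gets 2.
Every other cell has a profitable deviation for at least one player. Highest of {12, 2} is 12.

12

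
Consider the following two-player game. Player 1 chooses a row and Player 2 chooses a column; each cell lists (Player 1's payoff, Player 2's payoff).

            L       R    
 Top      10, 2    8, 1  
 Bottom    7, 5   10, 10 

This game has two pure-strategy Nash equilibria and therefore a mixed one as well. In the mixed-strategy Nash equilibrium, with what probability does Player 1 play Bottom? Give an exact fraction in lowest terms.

1/6

Player 1's mix p on Top must make Player 2 indifferent between L and R.
Player 2's payoff from L: 2p + 5(1−p). From R: 1p + 10(1−p).
Set equal: 1p = 5(1−p) → p = 5/6.
Probability on Bottom is 1 − 5/6 = 1/6.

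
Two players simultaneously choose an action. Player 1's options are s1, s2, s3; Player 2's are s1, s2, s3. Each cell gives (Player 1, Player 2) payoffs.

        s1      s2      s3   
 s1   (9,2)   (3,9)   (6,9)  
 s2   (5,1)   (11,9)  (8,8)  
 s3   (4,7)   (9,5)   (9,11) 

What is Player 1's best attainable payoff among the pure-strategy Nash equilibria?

11

Both s2 is a pure NE (Player 1: 11 ≥ 9; Player 2: 9 ≥ 8). Player 1 gets 11.
Both s3 is a pure NE (Player 1: 9 ≥ 8; Player 2: 11 ≥ 7). Player 1 gets 9.
Every other cell has a profitable deviation for at least one player. Highest of {11, 9} is 11.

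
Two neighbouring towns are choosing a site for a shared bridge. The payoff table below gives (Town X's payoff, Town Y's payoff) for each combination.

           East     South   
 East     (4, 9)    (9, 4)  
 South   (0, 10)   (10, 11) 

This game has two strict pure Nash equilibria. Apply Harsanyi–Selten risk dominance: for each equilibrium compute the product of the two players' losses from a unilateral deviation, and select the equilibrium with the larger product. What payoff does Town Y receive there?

At both East: Town X loses 4 − 0 = 4 by deviating; Town Y loses 9 − 4 = 5. Product = 4·5 = 20.
At both South: Town X loses 10 − 9 = 1 by deviating; Town Y loses 11 − 10 = 1. Product = 1·1 = 1.
20 > 1, so both East is risk-dominant. Town Y's payoff there is 9.

9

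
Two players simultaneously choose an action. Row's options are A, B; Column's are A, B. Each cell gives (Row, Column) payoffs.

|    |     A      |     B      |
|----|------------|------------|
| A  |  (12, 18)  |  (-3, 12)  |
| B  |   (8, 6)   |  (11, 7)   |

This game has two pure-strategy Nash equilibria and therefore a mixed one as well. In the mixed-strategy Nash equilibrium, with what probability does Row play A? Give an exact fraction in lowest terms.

Row's mix p on A must make Column indifferent between A and B.
Column's payoff from A: 18p + 6(1−p). From B: 12p + 7(1−p).
Set equal: 6p = 1(1−p) → p = 1/7.

1/7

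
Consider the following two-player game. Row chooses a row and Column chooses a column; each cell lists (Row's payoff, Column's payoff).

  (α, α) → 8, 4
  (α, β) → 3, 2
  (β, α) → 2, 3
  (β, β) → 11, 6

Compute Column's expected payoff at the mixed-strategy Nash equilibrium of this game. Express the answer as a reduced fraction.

Row mixes with probability p on α, chosen so Column is indifferent: 4p + 3(1−p) = 2p + 6(1−p) gives p = 3/5.
Column's expected payoff is 4·3/5 + 3·2/5 = 18/5.

18/5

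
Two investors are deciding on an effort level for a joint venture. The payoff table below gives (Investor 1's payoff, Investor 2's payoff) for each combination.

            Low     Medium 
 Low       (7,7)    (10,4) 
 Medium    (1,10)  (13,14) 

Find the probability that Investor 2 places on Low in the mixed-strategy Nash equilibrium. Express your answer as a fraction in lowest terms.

Investor 2's mix q on Low must make Investor 1 indifferent between Low and Medium.
Investor 1's payoff from Low: 7q + 10(1−q). From Medium: 1q + 13(1−q).
Set equal: 6q = 3(1−q) → q = 3/9 = 1/3.

1/3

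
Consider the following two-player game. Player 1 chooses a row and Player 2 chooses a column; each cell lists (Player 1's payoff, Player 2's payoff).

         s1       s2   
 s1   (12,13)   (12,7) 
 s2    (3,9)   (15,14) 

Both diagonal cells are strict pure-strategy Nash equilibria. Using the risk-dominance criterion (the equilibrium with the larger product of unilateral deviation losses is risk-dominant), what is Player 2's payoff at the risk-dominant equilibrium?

13

At both s1: Player 1 loses 12 − 3 = 9 by deviating; Player 2 loses 13 − 7 = 6. Product = 9·6 = 54.
At both s2: Player 1 loses 15 − 12 = 3 by deviating; Player 2 loses 14 − 9 = 5. Product = 3·5 = 15.
54 > 15, so both s1 is risk-dominant. Player 2's payoff there is 13.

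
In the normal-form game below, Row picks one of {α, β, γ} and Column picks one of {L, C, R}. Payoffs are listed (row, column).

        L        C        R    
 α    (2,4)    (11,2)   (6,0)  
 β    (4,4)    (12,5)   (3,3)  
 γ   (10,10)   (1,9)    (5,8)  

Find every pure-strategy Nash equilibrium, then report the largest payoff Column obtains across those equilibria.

10

(β, C) is a pure NE (Row: 12 ≥ 11; Column: 5 ≥ 4). Column gets 5.
(γ, L) is a pure NE (Row: 10 ≥ 4; Column: 10 ≥ 9). Column gets 10.
Every other cell has a profitable deviation for at least one player. Highest of {5, 10} is 10.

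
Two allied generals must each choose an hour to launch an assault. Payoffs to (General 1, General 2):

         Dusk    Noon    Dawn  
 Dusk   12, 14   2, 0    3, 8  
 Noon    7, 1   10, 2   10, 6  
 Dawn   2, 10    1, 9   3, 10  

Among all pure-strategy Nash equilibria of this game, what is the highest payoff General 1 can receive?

12

Both Dusk is a pure NE (General 1: 12 ≥ 7; General 2: 14 ≥ 8). General 1 gets 12.
(Noon, Dawn) is a pure NE (General 1: 10 ≥ 3; General 2: 6 ≥ 2). General 1 gets 10.
Every other cell has a profitable deviation for at least one player. Highest of {12, 10} is 12.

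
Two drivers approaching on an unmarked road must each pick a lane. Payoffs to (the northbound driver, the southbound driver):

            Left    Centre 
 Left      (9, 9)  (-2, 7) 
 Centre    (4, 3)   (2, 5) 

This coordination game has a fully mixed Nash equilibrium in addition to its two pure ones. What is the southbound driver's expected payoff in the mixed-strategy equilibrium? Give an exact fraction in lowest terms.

The northbound driver mixes with probability p on Left, chosen so the southbound driver is indifferent: 9p + 3(1−p) = 7p + 5(1−p) gives p = 1/2.
The southbound driver's expected payoff is 9·1/2 + 3·1/2 = 6.

6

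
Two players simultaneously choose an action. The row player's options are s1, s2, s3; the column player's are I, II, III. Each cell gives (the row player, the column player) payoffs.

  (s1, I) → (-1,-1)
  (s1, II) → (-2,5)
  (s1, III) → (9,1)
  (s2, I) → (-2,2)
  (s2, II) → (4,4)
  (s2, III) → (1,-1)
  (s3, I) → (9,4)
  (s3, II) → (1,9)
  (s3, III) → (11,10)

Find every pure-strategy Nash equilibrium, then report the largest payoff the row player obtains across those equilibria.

(s2, II) is a pure NE (the row player: 4 ≥ 1; the column player: 4 ≥ 2). The row player gets 4.
(s3, III) is a pure NE (the row player: 11 ≥ 9; the column player: 10 ≥ 9). The row player gets 11.
Every other cell has a profitable deviation for at least one player. Highest of {4, 11} is 11.

11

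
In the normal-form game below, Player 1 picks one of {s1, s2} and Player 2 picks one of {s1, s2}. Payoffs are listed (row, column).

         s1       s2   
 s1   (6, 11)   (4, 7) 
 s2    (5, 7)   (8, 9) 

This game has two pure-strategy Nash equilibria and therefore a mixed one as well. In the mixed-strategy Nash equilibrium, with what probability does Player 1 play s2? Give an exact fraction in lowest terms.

Player 1's mix p on s1 must make Player 2 indifferent between s1 and s2.
Player 2's payoff from s1: 11p + 7(1−p). From s2: 7p + 9(1−p).
Set equal: 4p = 2(1−p) → p = 2/6 = 1/3.
Probability on s2 is 1 − 1/3 = 2/3.

2/3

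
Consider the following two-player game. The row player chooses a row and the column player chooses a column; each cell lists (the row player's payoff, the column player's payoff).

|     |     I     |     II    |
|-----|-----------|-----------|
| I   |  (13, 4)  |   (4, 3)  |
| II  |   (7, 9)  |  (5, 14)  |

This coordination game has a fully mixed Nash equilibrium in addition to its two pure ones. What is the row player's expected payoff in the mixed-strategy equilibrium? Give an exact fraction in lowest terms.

The column player mixes with probability q on I, chosen so the row player is indifferent: 13q + 4(1−q) = 7q + 5(1−q) gives q = 1/7.
The row player's expected payoff (from either row, since indifferent) is 13·1/7 + 4·6/7 = 37/7.

37/7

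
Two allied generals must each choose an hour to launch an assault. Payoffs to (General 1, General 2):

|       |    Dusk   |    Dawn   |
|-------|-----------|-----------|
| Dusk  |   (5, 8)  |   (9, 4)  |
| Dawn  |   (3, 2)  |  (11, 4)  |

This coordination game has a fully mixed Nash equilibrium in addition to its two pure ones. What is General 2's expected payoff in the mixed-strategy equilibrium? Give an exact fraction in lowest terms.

General 1 mixes with probability p on Dusk, chosen so General 2 is indifferent: 8p + 2(1−p) = 4p + 4(1−p) gives p = 1/3.
General 2's expected payoff is 8·1/3 + 2·2/3 = 4.

4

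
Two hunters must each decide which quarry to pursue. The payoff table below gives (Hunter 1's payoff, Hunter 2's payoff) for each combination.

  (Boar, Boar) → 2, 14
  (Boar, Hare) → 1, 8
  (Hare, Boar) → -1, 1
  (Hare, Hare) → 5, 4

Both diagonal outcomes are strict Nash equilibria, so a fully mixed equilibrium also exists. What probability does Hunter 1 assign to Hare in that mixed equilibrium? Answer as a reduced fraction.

2/3

Hunter 1's mix p on Boar must make Hunter 2 indifferent between Boar and Hare.
Hunter 2's payoff from Boar: 14p + 1(1−p). From Hare: 8p + 4(1−p).
Set equal: 6p = 3(1−p) → p = 3/9 = 1/3.
Probability on Hare is 1 − 1/3 = 2/3.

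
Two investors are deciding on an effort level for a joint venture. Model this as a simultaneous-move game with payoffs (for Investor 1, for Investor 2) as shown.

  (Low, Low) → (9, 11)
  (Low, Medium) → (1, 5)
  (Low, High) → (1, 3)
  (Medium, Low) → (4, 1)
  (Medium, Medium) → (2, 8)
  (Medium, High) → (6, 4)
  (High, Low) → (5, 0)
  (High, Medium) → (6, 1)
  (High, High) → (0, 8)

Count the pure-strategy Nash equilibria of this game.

Both Low: Investor 1 gets 9 (best alternative 5); Investor 2 gets 11 (best alternative 5). Neither deviates — NE.
Both High is not a NE: Investor 1 would switch to Medium (6 > 0).
No other cell survives both best-response checks, so there is 1 pure NE.

1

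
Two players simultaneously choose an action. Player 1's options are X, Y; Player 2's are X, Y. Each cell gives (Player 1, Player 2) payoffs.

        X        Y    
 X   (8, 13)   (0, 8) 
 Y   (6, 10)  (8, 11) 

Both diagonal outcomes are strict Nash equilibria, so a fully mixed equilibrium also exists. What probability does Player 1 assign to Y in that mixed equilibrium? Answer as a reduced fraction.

5/6

Player 1's mix p on X must make Player 2 indifferent between X and Y.
Player 2's payoff from X: 13p + 10(1−p). From Y: 8p + 11(1−p).
Set equal: 5p = 1(1−p) → p = 1/6.
Probability on Y is 1 − 1/6 = 5/6.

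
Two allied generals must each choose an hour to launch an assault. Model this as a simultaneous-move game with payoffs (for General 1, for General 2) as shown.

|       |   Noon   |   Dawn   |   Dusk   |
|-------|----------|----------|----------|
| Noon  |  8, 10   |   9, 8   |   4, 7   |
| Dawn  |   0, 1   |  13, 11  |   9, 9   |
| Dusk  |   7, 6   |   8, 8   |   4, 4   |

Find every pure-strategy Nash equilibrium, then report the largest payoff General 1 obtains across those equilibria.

Both Noon is a pure NE (General 1: 8 ≥ 7; General 2: 10 ≥ 8). General 1 gets 8.
Both Dawn is a pure NE (General 1: 13 ≥ 9; General 2: 11 ≥ 9). General 1 gets 13.
Every other cell has a profitable deviation for at least one player. Highest of {8, 13} is 13.

13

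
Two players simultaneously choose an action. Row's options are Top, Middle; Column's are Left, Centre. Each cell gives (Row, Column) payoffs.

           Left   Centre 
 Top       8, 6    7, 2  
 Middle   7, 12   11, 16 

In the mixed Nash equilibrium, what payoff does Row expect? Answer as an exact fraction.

Column mixes with probability q on Left, chosen so Row is indifferent: 8q + 7(1−q) = 7q + 11(1−q) gives q = 4/5.
Row's expected payoff (from either row, since indifferent) is 8·4/5 + 7·1/5 = 39/5.

39/5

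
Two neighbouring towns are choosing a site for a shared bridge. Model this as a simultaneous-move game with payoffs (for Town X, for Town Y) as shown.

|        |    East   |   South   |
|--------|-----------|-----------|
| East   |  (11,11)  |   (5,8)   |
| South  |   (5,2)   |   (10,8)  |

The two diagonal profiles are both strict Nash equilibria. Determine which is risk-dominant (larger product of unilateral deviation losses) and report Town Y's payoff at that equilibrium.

At both East: Town X loses 11 − 5 = 6 by deviating; Town Y loses 11 − 8 = 3. Product = 6·3 = 18.
At both South: Town X loses 10 − 5 = 5 by deviating; Town Y loses 8 − 2 = 6. Product = 5·6 = 30.
30 > 18, so both South is risk-dominant. Town Y's payoff there is 8.

8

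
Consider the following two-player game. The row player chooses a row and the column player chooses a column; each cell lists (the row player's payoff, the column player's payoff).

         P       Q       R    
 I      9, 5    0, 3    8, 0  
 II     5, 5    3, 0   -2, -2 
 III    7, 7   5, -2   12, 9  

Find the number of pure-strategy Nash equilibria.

2

(I, P): the row player gets 9 (best alternative 7); the column player gets 5 (best alternative 3). Neither deviates — NE.
(III, R): the row player gets 12 (best alternative 8); the column player gets 9 (best alternative 7). Neither deviates — NE.
(II, Q) is not a NE: the row player would switch to III (5 > 3).
No other cell survives both best-response checks, so there are 2 pure NE.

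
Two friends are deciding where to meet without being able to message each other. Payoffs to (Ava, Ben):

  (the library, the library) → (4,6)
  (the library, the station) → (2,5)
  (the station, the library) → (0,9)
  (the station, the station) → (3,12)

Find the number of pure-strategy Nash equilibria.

Both the library: Ava gets 4 (best alternative 0); Ben gets 6 (best alternative 5). Neither deviates — NE.
Both the station: Ava gets 3 (best alternative 2); Ben gets 12 (best alternative 9). Neither deviates — NE.
(the station, the library) is not a NE: Ava would switch to the library (4 > 0).
No other cell survives both best-response checks, so there are 2 pure NE.

2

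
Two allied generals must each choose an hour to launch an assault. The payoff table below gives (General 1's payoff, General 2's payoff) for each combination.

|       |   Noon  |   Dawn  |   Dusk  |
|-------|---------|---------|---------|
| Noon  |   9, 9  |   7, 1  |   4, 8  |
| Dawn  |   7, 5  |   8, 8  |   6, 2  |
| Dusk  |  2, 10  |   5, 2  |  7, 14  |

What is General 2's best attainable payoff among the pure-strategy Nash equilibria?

14

Both Noon is a pure NE (General 1: 9 ≥ 7; General 2: 9 ≥ 8). General 2 gets 9.
Both Dawn is a pure NE (General 1: 8 ≥ 7; General 2: 8 ≥ 5). General 2 gets 8.
Both Dusk is a pure NE (General 1: 7 ≥ 6; General 2: 14 ≥ 10). General 2 gets 14.
Every other cell has a profitable deviation for at least one player. Highest of {9, 8, 14} is 14.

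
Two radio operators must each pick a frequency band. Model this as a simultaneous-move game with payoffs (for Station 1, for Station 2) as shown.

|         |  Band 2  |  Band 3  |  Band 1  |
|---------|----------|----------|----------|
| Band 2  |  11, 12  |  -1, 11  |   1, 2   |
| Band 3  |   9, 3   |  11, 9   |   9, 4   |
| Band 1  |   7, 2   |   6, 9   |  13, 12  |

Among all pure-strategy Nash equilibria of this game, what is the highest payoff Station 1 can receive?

Both Band 2 is a pure NE (Station 1: 11 ≥ 9; Station 2: 12 ≥ 11). Station 1 gets 11.
Both Band 3 is a pure NE (Station 1: 11 ≥ 6; Station 2: 9 ≥ 4). Station 1 gets 11.
Both Band 1 is a pure NE (Station 1: 13 ≥ 9; Station 2: 12 ≥ 9). Station 1 gets 13.
Every other cell has a profitable deviation for at least one player. Highest of {11, 11, 13} is 13.

13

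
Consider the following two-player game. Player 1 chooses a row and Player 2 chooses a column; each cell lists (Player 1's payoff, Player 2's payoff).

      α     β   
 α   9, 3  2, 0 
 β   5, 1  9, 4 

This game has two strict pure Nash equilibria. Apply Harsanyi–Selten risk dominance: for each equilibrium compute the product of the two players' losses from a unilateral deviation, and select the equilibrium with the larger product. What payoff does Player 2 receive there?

At both α: Player 1 loses 9 − 5 = 4 by deviating; Player 2 loses 3 − 0 = 3. Product = 4·3 = 12.
At both β: Player 1 loses 9 − 2 = 7 by deviating; Player 2 loses 4 − 1 = 3. Product = 7·3 = 21.
21 > 12, so both β is risk-dominant. Player 2's payoff there is 4.

4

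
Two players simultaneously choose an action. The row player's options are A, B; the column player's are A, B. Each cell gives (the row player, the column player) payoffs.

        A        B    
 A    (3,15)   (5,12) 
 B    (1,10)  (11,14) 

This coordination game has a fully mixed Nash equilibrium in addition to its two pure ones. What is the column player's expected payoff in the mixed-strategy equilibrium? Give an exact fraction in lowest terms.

The row player mixes with probability p on A, chosen so the column player is indifferent: 15p + 10(1−p) = 12p + 14(1−p) gives p = 4/7.
The column player's expected payoff is 15·4/7 + 10·3/7 = 90/7.

90/7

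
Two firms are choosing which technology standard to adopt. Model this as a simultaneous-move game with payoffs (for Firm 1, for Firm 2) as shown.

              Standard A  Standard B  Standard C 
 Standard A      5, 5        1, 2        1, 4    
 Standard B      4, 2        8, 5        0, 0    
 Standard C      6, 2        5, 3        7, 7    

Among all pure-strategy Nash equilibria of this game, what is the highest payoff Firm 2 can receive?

7

Both Standard B is a pure NE (Firm 1: 8 ≥ 5; Firm 2: 5 ≥ 2). Firm 2 gets 5.
Both Standard C is a pure NE (Firm 1: 7 ≥ 1; Firm 2: 7 ≥ 3). Firm 2 gets 7.
Every other cell has a profitable deviation for at least one player. Highest of {5, 7} is 7.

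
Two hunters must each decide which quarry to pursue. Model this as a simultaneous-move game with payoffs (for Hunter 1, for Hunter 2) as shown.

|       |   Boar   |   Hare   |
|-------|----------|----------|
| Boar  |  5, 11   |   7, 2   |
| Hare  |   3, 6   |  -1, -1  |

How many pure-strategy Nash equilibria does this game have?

1

Both Boar: Hunter 1 gets 5 (best alternative 3); Hunter 2 gets 11 (best alternative 2). Neither deviates — NE.
Both Hare is not a NE: Hunter 1 would switch to Boar (7 > -1).
No other cell survives both best-response checks, so there is 1 pure NE.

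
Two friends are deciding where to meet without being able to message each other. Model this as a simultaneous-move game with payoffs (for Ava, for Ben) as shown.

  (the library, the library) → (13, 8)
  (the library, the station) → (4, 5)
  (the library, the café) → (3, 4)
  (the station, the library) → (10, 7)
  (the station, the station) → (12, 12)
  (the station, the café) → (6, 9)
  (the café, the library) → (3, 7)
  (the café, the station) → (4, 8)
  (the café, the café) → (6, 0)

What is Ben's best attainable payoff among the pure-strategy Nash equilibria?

12

Both the library is a pure NE (Ava: 13 ≥ 10; Ben: 8 ≥ 5). Ben gets 8.
Both the station is a pure NE (Ava: 12 ≥ 4; Ben: 12 ≥ 9). Ben gets 12.
Every other cell has a profitable deviation for at least one player. Highest of {8, 12} is 12.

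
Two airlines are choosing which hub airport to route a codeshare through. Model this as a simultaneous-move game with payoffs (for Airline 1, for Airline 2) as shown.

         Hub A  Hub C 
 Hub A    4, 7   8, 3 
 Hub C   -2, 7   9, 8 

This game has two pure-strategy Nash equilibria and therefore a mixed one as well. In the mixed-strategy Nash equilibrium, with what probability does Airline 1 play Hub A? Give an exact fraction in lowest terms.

Airline 1's mix p on Hub A must make Airline 2 indifferent between Hub A and Hub C.
Airline 2's payoff from Hub A: 7p + 7(1−p). From Hub C: 3p + 8(1−p).
Set equal: 4p = 1(1−p) → p = 1/5.

1/5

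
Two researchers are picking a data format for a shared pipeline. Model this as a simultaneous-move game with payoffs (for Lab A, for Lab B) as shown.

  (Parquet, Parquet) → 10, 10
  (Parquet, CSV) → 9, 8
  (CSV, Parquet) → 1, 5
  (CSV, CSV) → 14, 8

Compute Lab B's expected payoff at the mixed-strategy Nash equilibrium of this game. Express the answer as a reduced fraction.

8

Lab A mixes with probability p on Parquet, chosen so Lab B is indifferent: 10p + 5(1−p) = 8p + 8(1−p) gives p = 3/5.
Lab B's expected payoff is 10·3/5 + 5·2/5 = 8.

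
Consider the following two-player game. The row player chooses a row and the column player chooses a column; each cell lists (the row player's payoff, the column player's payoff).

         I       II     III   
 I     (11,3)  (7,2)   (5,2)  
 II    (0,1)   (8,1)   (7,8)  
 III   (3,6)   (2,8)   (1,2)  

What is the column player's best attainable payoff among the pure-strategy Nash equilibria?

8

Both I is a pure NE (the row player: 11 ≥ 3; the column player: 3 ≥ 2). The column player gets 3.
(II, III) is a pure NE (the row player: 7 ≥ 5; the column player: 8 ≥ 1). The column player gets 8.
Every other cell has a profitable deviation for at least one player. Highest of {3, 8} is 8.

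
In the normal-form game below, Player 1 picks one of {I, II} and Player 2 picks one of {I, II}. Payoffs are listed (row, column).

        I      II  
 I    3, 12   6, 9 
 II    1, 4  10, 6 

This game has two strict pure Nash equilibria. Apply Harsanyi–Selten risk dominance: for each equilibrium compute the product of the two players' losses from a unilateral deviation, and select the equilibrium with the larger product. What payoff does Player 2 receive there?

6

At both I: Player 1 loses 3 − 1 = 2 by deviating; Player 2 loses 12 − 9 = 3. Product = 2·3 = 6.
At both II: Player 1 loses 10 − 6 = 4 by deviating; Player 2 loses 6 − 4 = 2. Product = 4·2 = 8.
8 > 6, so both II is risk-dominant. Player 2's payoff there is 6.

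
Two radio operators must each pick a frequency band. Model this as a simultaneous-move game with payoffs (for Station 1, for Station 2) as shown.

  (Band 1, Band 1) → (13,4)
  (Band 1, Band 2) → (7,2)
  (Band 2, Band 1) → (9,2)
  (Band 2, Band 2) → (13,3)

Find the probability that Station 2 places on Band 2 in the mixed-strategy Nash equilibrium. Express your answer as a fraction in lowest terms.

2/5

Station 2's mix q on Band 1 must make Station 1 indifferent between Band 1 and Band 2.
Station 1's payoff from Band 1: 13q + 7(1−q). From Band 2: 9q + 13(1−q).
Set equal: 4q = 6(1−q) → q = 6/10 = 3/5.
Probability on Band 2 is 1 − 3/5 = 2/5.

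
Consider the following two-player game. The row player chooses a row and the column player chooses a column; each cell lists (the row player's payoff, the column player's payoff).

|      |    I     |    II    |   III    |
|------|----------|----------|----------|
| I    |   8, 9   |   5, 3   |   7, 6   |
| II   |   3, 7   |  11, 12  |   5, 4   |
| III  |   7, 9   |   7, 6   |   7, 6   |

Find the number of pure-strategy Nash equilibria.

Both I: the row player gets 8 (best alternative 7); the column player gets 9 (best alternative 6). Neither deviates — NE.
Both II: the row player gets 11 (best alternative 7); the column player gets 12 (best alternative 7). Neither deviates — NE.
Both III is not a NE: the column player would switch to I (9 > 6).
No other cell survives both best-response checks, so there are 2 pure NE.

2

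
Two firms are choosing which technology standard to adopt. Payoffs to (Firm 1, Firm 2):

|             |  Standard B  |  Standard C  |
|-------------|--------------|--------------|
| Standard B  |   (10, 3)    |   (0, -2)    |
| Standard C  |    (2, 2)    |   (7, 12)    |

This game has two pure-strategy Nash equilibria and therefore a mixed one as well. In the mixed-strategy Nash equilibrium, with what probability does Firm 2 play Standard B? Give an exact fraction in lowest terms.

7/15

Firm 2's mix q on Standard B must make Firm 1 indifferent between Standard B and Standard C.
Firm 1's payoff from Standard B: 10q + 0(1−q). From Standard C: 2q + 7(1−q).
Set equal: 8q = 7(1−q) → q = 7/15.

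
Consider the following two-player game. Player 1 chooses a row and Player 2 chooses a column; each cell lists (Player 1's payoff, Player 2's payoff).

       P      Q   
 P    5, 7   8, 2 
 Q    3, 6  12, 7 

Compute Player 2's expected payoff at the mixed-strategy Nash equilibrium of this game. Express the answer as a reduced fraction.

37/6

Player 1 mixes with probability p on P, chosen so Player 2 is indifferent: 7p + 6(1−p) = 2p + 7(1−p) gives p = 1/6.
Player 2's expected payoff is 7·1/6 + 6·5/6 = 37/6.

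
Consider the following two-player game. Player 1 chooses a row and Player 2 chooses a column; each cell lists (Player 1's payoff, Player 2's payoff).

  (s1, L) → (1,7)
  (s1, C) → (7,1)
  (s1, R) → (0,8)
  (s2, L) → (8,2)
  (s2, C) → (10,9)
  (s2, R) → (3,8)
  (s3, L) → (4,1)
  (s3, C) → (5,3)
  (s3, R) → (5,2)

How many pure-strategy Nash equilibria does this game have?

(s2, C): Player 1 gets 10 (best alternative 7); Player 2 gets 9 (best alternative 8). Neither deviates — NE.
(s1, L) is not a NE: Player 1 would switch to s2 (8 > 1).
No other cell survives both best-response checks, so there is 1 pure NE.

1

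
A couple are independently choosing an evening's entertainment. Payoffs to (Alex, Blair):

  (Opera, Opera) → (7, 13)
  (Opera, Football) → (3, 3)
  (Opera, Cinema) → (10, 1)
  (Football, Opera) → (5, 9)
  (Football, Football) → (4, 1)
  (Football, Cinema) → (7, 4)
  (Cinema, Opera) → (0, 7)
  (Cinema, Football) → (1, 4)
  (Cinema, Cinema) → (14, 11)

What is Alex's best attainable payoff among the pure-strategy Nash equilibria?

14

Both Opera is a pure NE (Alex: 7 ≥ 5; Blair: 13 ≥ 3). Alex gets 7.
Both Cinema is a pure NE (Alex: 14 ≥ 10; Blair: 11 ≥ 7). Alex gets 14.
Every other cell has a profitable deviation for at least one player. Highest of {7, 14} is 14.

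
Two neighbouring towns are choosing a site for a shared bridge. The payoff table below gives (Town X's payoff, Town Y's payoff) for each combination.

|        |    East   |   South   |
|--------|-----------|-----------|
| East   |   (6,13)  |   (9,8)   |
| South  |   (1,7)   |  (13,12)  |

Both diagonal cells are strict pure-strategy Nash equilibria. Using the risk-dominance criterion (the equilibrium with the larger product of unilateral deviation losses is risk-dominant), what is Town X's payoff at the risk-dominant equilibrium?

6

At both East: Town X loses 6 − 1 = 5 by deviating; Town Y loses 13 − 8 = 5. Product = 5·5 = 25.
At both South: Town X loses 13 − 9 = 4 by deviating; Town Y loses 12 − 7 = 5. Product = 4·5 = 20.
25 > 20, so both East is risk-dominant. Town X's payoff there is 6.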